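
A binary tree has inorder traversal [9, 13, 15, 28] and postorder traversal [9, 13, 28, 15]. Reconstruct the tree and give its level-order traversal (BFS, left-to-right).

Inorder:   [9, 13, 15, 28]
Postorder: [9, 13, 28, 15]
Algorithm: postorder visits root last, so walk postorder right-to-left;
each value is the root of the current inorder slice — split it at that
value, recurse on the right subtree first, then the left.
Recursive splits:
  root=15; inorder splits into left=[9, 13], right=[28]
  root=28; inorder splits into left=[], right=[]
  root=13; inorder splits into left=[9], right=[]
  root=9; inorder splits into left=[], right=[]
Reconstructed level-order: [15, 13, 28, 9]


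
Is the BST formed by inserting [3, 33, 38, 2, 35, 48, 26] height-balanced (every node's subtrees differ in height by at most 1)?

Tree (level-order array): [3, 2, 33, None, None, 26, 38, None, None, 35, 48]
Definition: a tree is height-balanced if, at every node, |h(left) - h(right)| <= 1 (empty subtree has height -1).
Bottom-up per-node check:
  node 2: h_left=-1, h_right=-1, diff=0 [OK], height=0
  node 26: h_left=-1, h_right=-1, diff=0 [OK], height=0
  node 35: h_left=-1, h_right=-1, diff=0 [OK], height=0
  node 48: h_left=-1, h_right=-1, diff=0 [OK], height=0
  node 38: h_left=0, h_right=0, diff=0 [OK], height=1
  node 33: h_left=0, h_right=1, diff=1 [OK], height=2
  node 3: h_left=0, h_right=2, diff=2 [FAIL (|0-2|=2 > 1)], height=3
Node 3 violates the condition: |0 - 2| = 2 > 1.
Result: Not balanced


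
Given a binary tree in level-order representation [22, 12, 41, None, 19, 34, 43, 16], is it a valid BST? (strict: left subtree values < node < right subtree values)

Level-order array: [22, 12, 41, None, 19, 34, 43, 16]
Validate using subtree bounds (lo, hi): at each node, require lo < value < hi,
then recurse left with hi=value and right with lo=value.
Preorder trace (stopping at first violation):
  at node 22 with bounds (-inf, +inf): OK
  at node 12 with bounds (-inf, 22): OK
  at node 19 with bounds (12, 22): OK
  at node 16 with bounds (12, 19): OK
  at node 41 with bounds (22, +inf): OK
  at node 34 with bounds (22, 41): OK
  at node 43 with bounds (41, +inf): OK
No violation found at any node.
Result: Valid BST


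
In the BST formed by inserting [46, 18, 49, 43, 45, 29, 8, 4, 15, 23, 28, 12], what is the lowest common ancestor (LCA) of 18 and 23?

Tree insertion order: [46, 18, 49, 43, 45, 29, 8, 4, 15, 23, 28, 12]
Tree (level-order array): [46, 18, 49, 8, 43, None, None, 4, 15, 29, 45, None, None, 12, None, 23, None, None, None, None, None, None, 28]
In a BST, the LCA of p=18, q=23 is the first node v on the
root-to-leaf path with p <= v <= q (go left if both < v, right if both > v).
Walk from root:
  at 46: both 18 and 23 < 46, go left
  at 18: 18 <= 18 <= 23, this is the LCA
LCA = 18


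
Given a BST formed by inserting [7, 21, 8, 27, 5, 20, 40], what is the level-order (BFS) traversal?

Tree insertion order: [7, 21, 8, 27, 5, 20, 40]
Tree (level-order array): [7, 5, 21, None, None, 8, 27, None, 20, None, 40]
BFS from the root, enqueuing left then right child of each popped node:
  queue [7] -> pop 7, enqueue [5, 21], visited so far: [7]
  queue [5, 21] -> pop 5, enqueue [none], visited so far: [7, 5]
  queue [21] -> pop 21, enqueue [8, 27], visited so far: [7, 5, 21]
  queue [8, 27] -> pop 8, enqueue [20], visited so far: [7, 5, 21, 8]
  queue [27, 20] -> pop 27, enqueue [40], visited so far: [7, 5, 21, 8, 27]
  queue [20, 40] -> pop 20, enqueue [none], visited so far: [7, 5, 21, 8, 27, 20]
  queue [40] -> pop 40, enqueue [none], visited so far: [7, 5, 21, 8, 27, 20, 40]
Result: [7, 5, 21, 8, 27, 20, 40]


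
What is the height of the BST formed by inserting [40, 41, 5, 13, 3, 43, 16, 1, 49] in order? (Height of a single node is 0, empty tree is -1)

Insertion order: [40, 41, 5, 13, 3, 43, 16, 1, 49]
Tree (level-order array): [40, 5, 41, 3, 13, None, 43, 1, None, None, 16, None, 49]
Compute height bottom-up (empty subtree = -1):
  height(1) = 1 + max(-1, -1) = 0
  height(3) = 1 + max(0, -1) = 1
  height(16) = 1 + max(-1, -1) = 0
  height(13) = 1 + max(-1, 0) = 1
  height(5) = 1 + max(1, 1) = 2
  height(49) = 1 + max(-1, -1) = 0
  height(43) = 1 + max(-1, 0) = 1
  height(41) = 1 + max(-1, 1) = 2
  height(40) = 1 + max(2, 2) = 3
Height = 3


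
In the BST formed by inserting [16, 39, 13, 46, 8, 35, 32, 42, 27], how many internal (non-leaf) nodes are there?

Tree built from: [16, 39, 13, 46, 8, 35, 32, 42, 27]
Tree (level-order array): [16, 13, 39, 8, None, 35, 46, None, None, 32, None, 42, None, 27]
Rule: An internal node has at least one child.
Per-node child counts:
  node 16: 2 child(ren)
  node 13: 1 child(ren)
  node 8: 0 child(ren)
  node 39: 2 child(ren)
  node 35: 1 child(ren)
  node 32: 1 child(ren)
  node 27: 0 child(ren)
  node 46: 1 child(ren)
  node 42: 0 child(ren)
Matching nodes: [16, 13, 39, 35, 32, 46]
Count of internal (non-leaf) nodes: 6


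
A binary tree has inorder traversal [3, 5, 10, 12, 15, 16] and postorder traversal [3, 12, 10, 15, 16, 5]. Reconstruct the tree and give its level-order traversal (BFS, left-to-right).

Inorder:   [3, 5, 10, 12, 15, 16]
Postorder: [3, 12, 10, 15, 16, 5]
Algorithm: postorder visits root last, so walk postorder right-to-left;
each value is the root of the current inorder slice — split it at that
value, recurse on the right subtree first, then the left.
Recursive splits:
  root=5; inorder splits into left=[3], right=[10, 12, 15, 16]
  root=16; inorder splits into left=[10, 12, 15], right=[]
  root=15; inorder splits into left=[10, 12], right=[]
  root=10; inorder splits into left=[], right=[12]
  root=12; inorder splits into left=[], right=[]
  root=3; inorder splits into left=[], right=[]
Reconstructed level-order: [5, 3, 16, 15, 10, 12]


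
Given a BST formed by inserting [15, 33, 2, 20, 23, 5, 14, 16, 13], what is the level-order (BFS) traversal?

Tree insertion order: [15, 33, 2, 20, 23, 5, 14, 16, 13]
Tree (level-order array): [15, 2, 33, None, 5, 20, None, None, 14, 16, 23, 13]
BFS from the root, enqueuing left then right child of each popped node:
  queue [15] -> pop 15, enqueue [2, 33], visited so far: [15]
  queue [2, 33] -> pop 2, enqueue [5], visited so far: [15, 2]
  queue [33, 5] -> pop 33, enqueue [20], visited so far: [15, 2, 33]
  queue [5, 20] -> pop 5, enqueue [14], visited so far: [15, 2, 33, 5]
  queue [20, 14] -> pop 20, enqueue [16, 23], visited so far: [15, 2, 33, 5, 20]
  queue [14, 16, 23] -> pop 14, enqueue [13], visited so far: [15, 2, 33, 5, 20, 14]
  queue [16, 23, 13] -> pop 16, enqueue [none], visited so far: [15, 2, 33, 5, 20, 14, 16]
  queue [23, 13] -> pop 23, enqueue [none], visited so far: [15, 2, 33, 5, 20, 14, 16, 23]
  queue [13] -> pop 13, enqueue [none], visited so far: [15, 2, 33, 5, 20, 14, 16, 23, 13]
Result: [15, 2, 33, 5, 20, 14, 16, 23, 13]


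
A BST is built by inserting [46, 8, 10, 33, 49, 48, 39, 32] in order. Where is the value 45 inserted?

Starting tree (level order): [46, 8, 49, None, 10, 48, None, None, 33, None, None, 32, 39]
Insertion path: 46 -> 8 -> 10 -> 33 -> 39
Result: insert 45 as right child of 39
Final tree (level order): [46, 8, 49, None, 10, 48, None, None, 33, None, None, 32, 39, None, None, None, 45]


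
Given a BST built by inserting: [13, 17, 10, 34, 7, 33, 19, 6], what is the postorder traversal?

Tree insertion order: [13, 17, 10, 34, 7, 33, 19, 6]
Tree (level-order array): [13, 10, 17, 7, None, None, 34, 6, None, 33, None, None, None, 19]
Postorder traversal: [6, 7, 10, 19, 33, 34, 17, 13]


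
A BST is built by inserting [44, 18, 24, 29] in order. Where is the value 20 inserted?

Starting tree (level order): [44, 18, None, None, 24, None, 29]
Insertion path: 44 -> 18 -> 24
Result: insert 20 as left child of 24
Final tree (level order): [44, 18, None, None, 24, 20, 29]


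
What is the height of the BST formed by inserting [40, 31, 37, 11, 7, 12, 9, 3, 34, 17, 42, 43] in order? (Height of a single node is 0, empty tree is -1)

Insertion order: [40, 31, 37, 11, 7, 12, 9, 3, 34, 17, 42, 43]
Tree (level-order array): [40, 31, 42, 11, 37, None, 43, 7, 12, 34, None, None, None, 3, 9, None, 17]
Compute height bottom-up (empty subtree = -1):
  height(3) = 1 + max(-1, -1) = 0
  height(9) = 1 + max(-1, -1) = 0
  height(7) = 1 + max(0, 0) = 1
  height(17) = 1 + max(-1, -1) = 0
  height(12) = 1 + max(-1, 0) = 1
  height(11) = 1 + max(1, 1) = 2
  height(34) = 1 + max(-1, -1) = 0
  height(37) = 1 + max(0, -1) = 1
  height(31) = 1 + max(2, 1) = 3
  height(43) = 1 + max(-1, -1) = 0
  height(42) = 1 + max(-1, 0) = 1
  height(40) = 1 + max(3, 1) = 4
Height = 4


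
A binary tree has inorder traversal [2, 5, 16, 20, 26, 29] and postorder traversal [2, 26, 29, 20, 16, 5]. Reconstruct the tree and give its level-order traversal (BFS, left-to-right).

Inorder:   [2, 5, 16, 20, 26, 29]
Postorder: [2, 26, 29, 20, 16, 5]
Algorithm: postorder visits root last, so walk postorder right-to-left;
each value is the root of the current inorder slice — split it at that
value, recurse on the right subtree first, then the left.
Recursive splits:
  root=5; inorder splits into left=[2], right=[16, 20, 26, 29]
  root=16; inorder splits into left=[], right=[20, 26, 29]
  root=20; inorder splits into left=[], right=[26, 29]
  root=29; inorder splits into left=[26], right=[]
  root=26; inorder splits into left=[], right=[]
  root=2; inorder splits into left=[], right=[]
Reconstructed level-order: [5, 2, 16, 20, 29, 26]


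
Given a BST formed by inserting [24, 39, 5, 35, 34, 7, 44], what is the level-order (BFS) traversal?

Tree insertion order: [24, 39, 5, 35, 34, 7, 44]
Tree (level-order array): [24, 5, 39, None, 7, 35, 44, None, None, 34]
BFS from the root, enqueuing left then right child of each popped node:
  queue [24] -> pop 24, enqueue [5, 39], visited so far: [24]
  queue [5, 39] -> pop 5, enqueue [7], visited so far: [24, 5]
  queue [39, 7] -> pop 39, enqueue [35, 44], visited so far: [24, 5, 39]
  queue [7, 35, 44] -> pop 7, enqueue [none], visited so far: [24, 5, 39, 7]
  queue [35, 44] -> pop 35, enqueue [34], visited so far: [24, 5, 39, 7, 35]
  queue [44, 34] -> pop 44, enqueue [none], visited so far: [24, 5, 39, 7, 35, 44]
  queue [34] -> pop 34, enqueue [none], visited so far: [24, 5, 39, 7, 35, 44, 34]
Result: [24, 5, 39, 7, 35, 44, 34]


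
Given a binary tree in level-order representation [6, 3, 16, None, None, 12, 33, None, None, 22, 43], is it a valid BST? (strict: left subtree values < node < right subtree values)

Level-order array: [6, 3, 16, None, None, 12, 33, None, None, 22, 43]
Validate using subtree bounds (lo, hi): at each node, require lo < value < hi,
then recurse left with hi=value and right with lo=value.
Preorder trace (stopping at first violation):
  at node 6 with bounds (-inf, +inf): OK
  at node 3 with bounds (-inf, 6): OK
  at node 16 with bounds (6, +inf): OK
  at node 12 with bounds (6, 16): OK
  at node 33 with bounds (16, +inf): OK
  at node 22 with bounds (16, 33): OK
  at node 43 with bounds (33, +inf): OK
No violation found at any node.
Result: Valid BST


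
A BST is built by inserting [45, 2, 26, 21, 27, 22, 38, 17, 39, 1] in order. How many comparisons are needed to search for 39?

Search path for 39: 45 -> 2 -> 26 -> 27 -> 38 -> 39
Found: True
Comparisons: 6


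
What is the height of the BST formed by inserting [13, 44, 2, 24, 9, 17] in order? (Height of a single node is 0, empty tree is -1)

Insertion order: [13, 44, 2, 24, 9, 17]
Tree (level-order array): [13, 2, 44, None, 9, 24, None, None, None, 17]
Compute height bottom-up (empty subtree = -1):
  height(9) = 1 + max(-1, -1) = 0
  height(2) = 1 + max(-1, 0) = 1
  height(17) = 1 + max(-1, -1) = 0
  height(24) = 1 + max(0, -1) = 1
  height(44) = 1 + max(1, -1) = 2
  height(13) = 1 + max(1, 2) = 3
Height = 3


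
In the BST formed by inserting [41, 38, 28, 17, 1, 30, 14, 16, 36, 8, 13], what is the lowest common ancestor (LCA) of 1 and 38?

Tree insertion order: [41, 38, 28, 17, 1, 30, 14, 16, 36, 8, 13]
Tree (level-order array): [41, 38, None, 28, None, 17, 30, 1, None, None, 36, None, 14, None, None, 8, 16, None, 13]
In a BST, the LCA of p=1, q=38 is the first node v on the
root-to-leaf path with p <= v <= q (go left if both < v, right if both > v).
Walk from root:
  at 41: both 1 and 38 < 41, go left
  at 38: 1 <= 38 <= 38, this is the LCA
LCA = 38


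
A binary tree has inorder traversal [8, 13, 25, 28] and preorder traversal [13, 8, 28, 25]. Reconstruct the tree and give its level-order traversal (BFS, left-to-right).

Inorder:  [8, 13, 25, 28]
Preorder: [13, 8, 28, 25]
Algorithm: preorder visits root first, so consume preorder in order;
for each root, split the current inorder slice at that value into
left-subtree inorder and right-subtree inorder, then recurse.
Recursive splits:
  root=13; inorder splits into left=[8], right=[25, 28]
  root=8; inorder splits into left=[], right=[]
  root=28; inorder splits into left=[25], right=[]
  root=25; inorder splits into left=[], right=[]
Reconstructed level-order: [13, 8, 28, 25]


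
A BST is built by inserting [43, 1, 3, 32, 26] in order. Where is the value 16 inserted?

Starting tree (level order): [43, 1, None, None, 3, None, 32, 26]
Insertion path: 43 -> 1 -> 3 -> 32 -> 26
Result: insert 16 as left child of 26
Final tree (level order): [43, 1, None, None, 3, None, 32, 26, None, 16]


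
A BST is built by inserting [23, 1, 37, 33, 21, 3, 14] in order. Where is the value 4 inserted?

Starting tree (level order): [23, 1, 37, None, 21, 33, None, 3, None, None, None, None, 14]
Insertion path: 23 -> 1 -> 21 -> 3 -> 14
Result: insert 4 as left child of 14
Final tree (level order): [23, 1, 37, None, 21, 33, None, 3, None, None, None, None, 14, 4]


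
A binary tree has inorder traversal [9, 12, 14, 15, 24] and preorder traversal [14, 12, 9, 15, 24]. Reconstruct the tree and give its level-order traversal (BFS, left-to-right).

Inorder:  [9, 12, 14, 15, 24]
Preorder: [14, 12, 9, 15, 24]
Algorithm: preorder visits root first, so consume preorder in order;
for each root, split the current inorder slice at that value into
left-subtree inorder and right-subtree inorder, then recurse.
Recursive splits:
  root=14; inorder splits into left=[9, 12], right=[15, 24]
  root=12; inorder splits into left=[9], right=[]
  root=9; inorder splits into left=[], right=[]
  root=15; inorder splits into left=[], right=[24]
  root=24; inorder splits into left=[], right=[]
Reconstructed level-order: [14, 12, 15, 9, 24]


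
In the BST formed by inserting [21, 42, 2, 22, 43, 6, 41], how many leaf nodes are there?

Tree built from: [21, 42, 2, 22, 43, 6, 41]
Tree (level-order array): [21, 2, 42, None, 6, 22, 43, None, None, None, 41]
Rule: A leaf has 0 children.
Per-node child counts:
  node 21: 2 child(ren)
  node 2: 1 child(ren)
  node 6: 0 child(ren)
  node 42: 2 child(ren)
  node 22: 1 child(ren)
  node 41: 0 child(ren)
  node 43: 0 child(ren)
Matching nodes: [6, 41, 43]
Count of leaf nodes: 3


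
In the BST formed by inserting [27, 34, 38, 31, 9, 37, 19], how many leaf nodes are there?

Tree built from: [27, 34, 38, 31, 9, 37, 19]
Tree (level-order array): [27, 9, 34, None, 19, 31, 38, None, None, None, None, 37]
Rule: A leaf has 0 children.
Per-node child counts:
  node 27: 2 child(ren)
  node 9: 1 child(ren)
  node 19: 0 child(ren)
  node 34: 2 child(ren)
  node 31: 0 child(ren)
  node 38: 1 child(ren)
  node 37: 0 child(ren)
Matching nodes: [19, 31, 37]
Count of leaf nodes: 3


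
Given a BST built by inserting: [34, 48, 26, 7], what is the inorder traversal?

Tree insertion order: [34, 48, 26, 7]
Tree (level-order array): [34, 26, 48, 7]
Inorder traversal: [7, 26, 34, 48]


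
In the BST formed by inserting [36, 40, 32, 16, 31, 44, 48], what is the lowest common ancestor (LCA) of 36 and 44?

Tree insertion order: [36, 40, 32, 16, 31, 44, 48]
Tree (level-order array): [36, 32, 40, 16, None, None, 44, None, 31, None, 48]
In a BST, the LCA of p=36, q=44 is the first node v on the
root-to-leaf path with p <= v <= q (go left if both < v, right if both > v).
Walk from root:
  at 36: 36 <= 36 <= 44, this is the LCA
LCA = 36


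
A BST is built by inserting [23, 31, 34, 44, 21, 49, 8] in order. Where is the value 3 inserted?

Starting tree (level order): [23, 21, 31, 8, None, None, 34, None, None, None, 44, None, 49]
Insertion path: 23 -> 21 -> 8
Result: insert 3 as left child of 8
Final tree (level order): [23, 21, 31, 8, None, None, 34, 3, None, None, 44, None, None, None, 49]


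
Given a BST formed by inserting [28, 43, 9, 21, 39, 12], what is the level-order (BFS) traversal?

Tree insertion order: [28, 43, 9, 21, 39, 12]
Tree (level-order array): [28, 9, 43, None, 21, 39, None, 12]
BFS from the root, enqueuing left then right child of each popped node:
  queue [28] -> pop 28, enqueue [9, 43], visited so far: [28]
  queue [9, 43] -> pop 9, enqueue [21], visited so far: [28, 9]
  queue [43, 21] -> pop 43, enqueue [39], visited so far: [28, 9, 43]
  queue [21, 39] -> pop 21, enqueue [12], visited so far: [28, 9, 43, 21]
  queue [39, 12] -> pop 39, enqueue [none], visited so far: [28, 9, 43, 21, 39]
  queue [12] -> pop 12, enqueue [none], visited so far: [28, 9, 43, 21, 39, 12]
Result: [28, 9, 43, 21, 39, 12]


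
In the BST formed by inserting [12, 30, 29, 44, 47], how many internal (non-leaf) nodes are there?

Tree built from: [12, 30, 29, 44, 47]
Tree (level-order array): [12, None, 30, 29, 44, None, None, None, 47]
Rule: An internal node has at least one child.
Per-node child counts:
  node 12: 1 child(ren)
  node 30: 2 child(ren)
  node 29: 0 child(ren)
  node 44: 1 child(ren)
  node 47: 0 child(ren)
Matching nodes: [12, 30, 44]
Count of internal (non-leaf) nodes: 3


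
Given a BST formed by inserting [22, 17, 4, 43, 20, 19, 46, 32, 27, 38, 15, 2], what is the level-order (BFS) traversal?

Tree insertion order: [22, 17, 4, 43, 20, 19, 46, 32, 27, 38, 15, 2]
Tree (level-order array): [22, 17, 43, 4, 20, 32, 46, 2, 15, 19, None, 27, 38]
BFS from the root, enqueuing left then right child of each popped node:
  queue [22] -> pop 22, enqueue [17, 43], visited so far: [22]
  queue [17, 43] -> pop 17, enqueue [4, 20], visited so far: [22, 17]
  queue [43, 4, 20] -> pop 43, enqueue [32, 46], visited so far: [22, 17, 43]
  queue [4, 20, 32, 46] -> pop 4, enqueue [2, 15], visited so far: [22, 17, 43, 4]
  queue [20, 32, 46, 2, 15] -> pop 20, enqueue [19], visited so far: [22, 17, 43, 4, 20]
  queue [32, 46, 2, 15, 19] -> pop 32, enqueue [27, 38], visited so far: [22, 17, 43, 4, 20, 32]
  queue [46, 2, 15, 19, 27, 38] -> pop 46, enqueue [none], visited so far: [22, 17, 43, 4, 20, 32, 46]
  queue [2, 15, 19, 27, 38] -> pop 2, enqueue [none], visited so far: [22, 17, 43, 4, 20, 32, 46, 2]
  queue [15, 19, 27, 38] -> pop 15, enqueue [none], visited so far: [22, 17, 43, 4, 20, 32, 46, 2, 15]
  queue [19, 27, 38] -> pop 19, enqueue [none], visited so far: [22, 17, 43, 4, 20, 32, 46, 2, 15, 19]
  queue [27, 38] -> pop 27, enqueue [none], visited so far: [22, 17, 43, 4, 20, 32, 46, 2, 15, 19, 27]
  queue [38] -> pop 38, enqueue [none], visited so far: [22, 17, 43, 4, 20, 32, 46, 2, 15, 19, 27, 38]
Result: [22, 17, 43, 4, 20, 32, 46, 2, 15, 19, 27, 38]


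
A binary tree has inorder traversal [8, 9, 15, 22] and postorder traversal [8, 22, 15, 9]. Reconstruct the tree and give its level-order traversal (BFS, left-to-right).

Inorder:   [8, 9, 15, 22]
Postorder: [8, 22, 15, 9]
Algorithm: postorder visits root last, so walk postorder right-to-left;
each value is the root of the current inorder slice — split it at that
value, recurse on the right subtree first, then the left.
Recursive splits:
  root=9; inorder splits into left=[8], right=[15, 22]
  root=15; inorder splits into left=[], right=[22]
  root=22; inorder splits into left=[], right=[]
  root=8; inorder splits into left=[], right=[]
Reconstructed level-order: [9, 8, 15, 22]


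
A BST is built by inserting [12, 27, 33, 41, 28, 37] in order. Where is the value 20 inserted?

Starting tree (level order): [12, None, 27, None, 33, 28, 41, None, None, 37]
Insertion path: 12 -> 27
Result: insert 20 as left child of 27
Final tree (level order): [12, None, 27, 20, 33, None, None, 28, 41, None, None, 37]


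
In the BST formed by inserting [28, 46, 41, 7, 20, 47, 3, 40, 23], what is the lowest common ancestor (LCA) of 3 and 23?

Tree insertion order: [28, 46, 41, 7, 20, 47, 3, 40, 23]
Tree (level-order array): [28, 7, 46, 3, 20, 41, 47, None, None, None, 23, 40]
In a BST, the LCA of p=3, q=23 is the first node v on the
root-to-leaf path with p <= v <= q (go left if both < v, right if both > v).
Walk from root:
  at 28: both 3 and 23 < 28, go left
  at 7: 3 <= 7 <= 23, this is the LCA
LCA = 7


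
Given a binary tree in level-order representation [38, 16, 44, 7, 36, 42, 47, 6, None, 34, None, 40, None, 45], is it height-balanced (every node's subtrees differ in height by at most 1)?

Tree (level-order array): [38, 16, 44, 7, 36, 42, 47, 6, None, 34, None, 40, None, 45]
Definition: a tree is height-balanced if, at every node, |h(left) - h(right)| <= 1 (empty subtree has height -1).
Bottom-up per-node check:
  node 6: h_left=-1, h_right=-1, diff=0 [OK], height=0
  node 7: h_left=0, h_right=-1, diff=1 [OK], height=1
  node 34: h_left=-1, h_right=-1, diff=0 [OK], height=0
  node 36: h_left=0, h_right=-1, diff=1 [OK], height=1
  node 16: h_left=1, h_right=1, diff=0 [OK], height=2
  node 40: h_left=-1, h_right=-1, diff=0 [OK], height=0
  node 42: h_left=0, h_right=-1, diff=1 [OK], height=1
  node 45: h_left=-1, h_right=-1, diff=0 [OK], height=0
  node 47: h_left=0, h_right=-1, diff=1 [OK], height=1
  node 44: h_left=1, h_right=1, diff=0 [OK], height=2
  node 38: h_left=2, h_right=2, diff=0 [OK], height=3
All nodes satisfy the balance condition.
Result: Balanced


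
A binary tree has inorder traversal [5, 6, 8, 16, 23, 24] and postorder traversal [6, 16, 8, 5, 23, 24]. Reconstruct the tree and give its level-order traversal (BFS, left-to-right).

Inorder:   [5, 6, 8, 16, 23, 24]
Postorder: [6, 16, 8, 5, 23, 24]
Algorithm: postorder visits root last, so walk postorder right-to-left;
each value is the root of the current inorder slice — split it at that
value, recurse on the right subtree first, then the left.
Recursive splits:
  root=24; inorder splits into left=[5, 6, 8, 16, 23], right=[]
  root=23; inorder splits into left=[5, 6, 8, 16], right=[]
  root=5; inorder splits into left=[], right=[6, 8, 16]
  root=8; inorder splits into left=[6], right=[16]
  root=16; inorder splits into left=[], right=[]
  root=6; inorder splits into left=[], right=[]
Reconstructed level-order: [24, 23, 5, 8, 6, 16]


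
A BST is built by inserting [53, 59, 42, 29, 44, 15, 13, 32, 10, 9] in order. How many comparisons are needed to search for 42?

Search path for 42: 53 -> 42
Found: True
Comparisons: 2


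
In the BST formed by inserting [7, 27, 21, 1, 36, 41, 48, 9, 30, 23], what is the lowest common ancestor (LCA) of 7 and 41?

Tree insertion order: [7, 27, 21, 1, 36, 41, 48, 9, 30, 23]
Tree (level-order array): [7, 1, 27, None, None, 21, 36, 9, 23, 30, 41, None, None, None, None, None, None, None, 48]
In a BST, the LCA of p=7, q=41 is the first node v on the
root-to-leaf path with p <= v <= q (go left if both < v, right if both > v).
Walk from root:
  at 7: 7 <= 7 <= 41, this is the LCA
LCA = 7


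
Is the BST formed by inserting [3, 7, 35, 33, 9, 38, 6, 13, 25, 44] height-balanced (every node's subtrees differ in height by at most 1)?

Tree (level-order array): [3, None, 7, 6, 35, None, None, 33, 38, 9, None, None, 44, None, 13, None, None, None, 25]
Definition: a tree is height-balanced if, at every node, |h(left) - h(right)| <= 1 (empty subtree has height -1).
Bottom-up per-node check:
  node 6: h_left=-1, h_right=-1, diff=0 [OK], height=0
  node 25: h_left=-1, h_right=-1, diff=0 [OK], height=0
  node 13: h_left=-1, h_right=0, diff=1 [OK], height=1
  node 9: h_left=-1, h_right=1, diff=2 [FAIL (|-1-1|=2 > 1)], height=2
  node 33: h_left=2, h_right=-1, diff=3 [FAIL (|2--1|=3 > 1)], height=3
  node 44: h_left=-1, h_right=-1, diff=0 [OK], height=0
  node 38: h_left=-1, h_right=0, diff=1 [OK], height=1
  node 35: h_left=3, h_right=1, diff=2 [FAIL (|3-1|=2 > 1)], height=4
  node 7: h_left=0, h_right=4, diff=4 [FAIL (|0-4|=4 > 1)], height=5
  node 3: h_left=-1, h_right=5, diff=6 [FAIL (|-1-5|=6 > 1)], height=6
Node 9 violates the condition: |-1 - 1| = 2 > 1.
Result: Not balanced


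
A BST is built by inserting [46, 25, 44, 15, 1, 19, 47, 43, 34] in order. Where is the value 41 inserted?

Starting tree (level order): [46, 25, 47, 15, 44, None, None, 1, 19, 43, None, None, None, None, None, 34]
Insertion path: 46 -> 25 -> 44 -> 43 -> 34
Result: insert 41 as right child of 34
Final tree (level order): [46, 25, 47, 15, 44, None, None, 1, 19, 43, None, None, None, None, None, 34, None, None, 41]


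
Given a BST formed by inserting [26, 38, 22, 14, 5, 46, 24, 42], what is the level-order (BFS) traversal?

Tree insertion order: [26, 38, 22, 14, 5, 46, 24, 42]
Tree (level-order array): [26, 22, 38, 14, 24, None, 46, 5, None, None, None, 42]
BFS from the root, enqueuing left then right child of each popped node:
  queue [26] -> pop 26, enqueue [22, 38], visited so far: [26]
  queue [22, 38] -> pop 22, enqueue [14, 24], visited so far: [26, 22]
  queue [38, 14, 24] -> pop 38, enqueue [46], visited so far: [26, 22, 38]
  queue [14, 24, 46] -> pop 14, enqueue [5], visited so far: [26, 22, 38, 14]
  queue [24, 46, 5] -> pop 24, enqueue [none], visited so far: [26, 22, 38, 14, 24]
  queue [46, 5] -> pop 46, enqueue [42], visited so far: [26, 22, 38, 14, 24, 46]
  queue [5, 42] -> pop 5, enqueue [none], visited so far: [26, 22, 38, 14, 24, 46, 5]
  queue [42] -> pop 42, enqueue [none], visited so far: [26, 22, 38, 14, 24, 46, 5, 42]
Result: [26, 22, 38, 14, 24, 46, 5, 42]


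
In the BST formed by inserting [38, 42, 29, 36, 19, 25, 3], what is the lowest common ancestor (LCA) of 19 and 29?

Tree insertion order: [38, 42, 29, 36, 19, 25, 3]
Tree (level-order array): [38, 29, 42, 19, 36, None, None, 3, 25]
In a BST, the LCA of p=19, q=29 is the first node v on the
root-to-leaf path with p <= v <= q (go left if both < v, right if both > v).
Walk from root:
  at 38: both 19 and 29 < 38, go left
  at 29: 19 <= 29 <= 29, this is the LCA
LCA = 29


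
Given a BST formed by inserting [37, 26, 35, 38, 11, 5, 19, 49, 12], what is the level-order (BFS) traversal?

Tree insertion order: [37, 26, 35, 38, 11, 5, 19, 49, 12]
Tree (level-order array): [37, 26, 38, 11, 35, None, 49, 5, 19, None, None, None, None, None, None, 12]
BFS from the root, enqueuing left then right child of each popped node:
  queue [37] -> pop 37, enqueue [26, 38], visited so far: [37]
  queue [26, 38] -> pop 26, enqueue [11, 35], visited so far: [37, 26]
  queue [38, 11, 35] -> pop 38, enqueue [49], visited so far: [37, 26, 38]
  queue [11, 35, 49] -> pop 11, enqueue [5, 19], visited so far: [37, 26, 38, 11]
  queue [35, 49, 5, 19] -> pop 35, enqueue [none], visited so far: [37, 26, 38, 11, 35]
  queue [49, 5, 19] -> pop 49, enqueue [none], visited so far: [37, 26, 38, 11, 35, 49]
  queue [5, 19] -> pop 5, enqueue [none], visited so far: [37, 26, 38, 11, 35, 49, 5]
  queue [19] -> pop 19, enqueue [12], visited so far: [37, 26, 38, 11, 35, 49, 5, 19]
  queue [12] -> pop 12, enqueue [none], visited so far: [37, 26, 38, 11, 35, 49, 5, 19, 12]
Result: [37, 26, 38, 11, 35, 49, 5, 19, 12]


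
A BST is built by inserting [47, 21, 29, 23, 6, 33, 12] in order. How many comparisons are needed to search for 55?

Search path for 55: 47
Found: False
Comparisons: 1


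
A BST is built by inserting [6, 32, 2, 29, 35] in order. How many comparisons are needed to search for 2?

Search path for 2: 6 -> 2
Found: True
Comparisons: 2


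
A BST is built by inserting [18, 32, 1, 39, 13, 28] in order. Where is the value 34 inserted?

Starting tree (level order): [18, 1, 32, None, 13, 28, 39]
Insertion path: 18 -> 32 -> 39
Result: insert 34 as left child of 39
Final tree (level order): [18, 1, 32, None, 13, 28, 39, None, None, None, None, 34]


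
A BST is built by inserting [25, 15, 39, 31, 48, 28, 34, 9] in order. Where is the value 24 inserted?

Starting tree (level order): [25, 15, 39, 9, None, 31, 48, None, None, 28, 34]
Insertion path: 25 -> 15
Result: insert 24 as right child of 15
Final tree (level order): [25, 15, 39, 9, 24, 31, 48, None, None, None, None, 28, 34]


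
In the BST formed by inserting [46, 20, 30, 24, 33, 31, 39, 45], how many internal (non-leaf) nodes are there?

Tree built from: [46, 20, 30, 24, 33, 31, 39, 45]
Tree (level-order array): [46, 20, None, None, 30, 24, 33, None, None, 31, 39, None, None, None, 45]
Rule: An internal node has at least one child.
Per-node child counts:
  node 46: 1 child(ren)
  node 20: 1 child(ren)
  node 30: 2 child(ren)
  node 24: 0 child(ren)
  node 33: 2 child(ren)
  node 31: 0 child(ren)
  node 39: 1 child(ren)
  node 45: 0 child(ren)
Matching nodes: [46, 20, 30, 33, 39]
Count of internal (non-leaf) nodes: 5


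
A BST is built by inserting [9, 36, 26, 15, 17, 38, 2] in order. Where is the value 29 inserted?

Starting tree (level order): [9, 2, 36, None, None, 26, 38, 15, None, None, None, None, 17]
Insertion path: 9 -> 36 -> 26
Result: insert 29 as right child of 26
Final tree (level order): [9, 2, 36, None, None, 26, 38, 15, 29, None, None, None, 17]


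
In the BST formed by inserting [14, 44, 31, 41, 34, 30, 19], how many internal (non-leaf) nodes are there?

Tree built from: [14, 44, 31, 41, 34, 30, 19]
Tree (level-order array): [14, None, 44, 31, None, 30, 41, 19, None, 34]
Rule: An internal node has at least one child.
Per-node child counts:
  node 14: 1 child(ren)
  node 44: 1 child(ren)
  node 31: 2 child(ren)
  node 30: 1 child(ren)
  node 19: 0 child(ren)
  node 41: 1 child(ren)
  node 34: 0 child(ren)
Matching nodes: [14, 44, 31, 30, 41]
Count of internal (non-leaf) nodes: 5


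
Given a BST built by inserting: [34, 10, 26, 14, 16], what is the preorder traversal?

Tree insertion order: [34, 10, 26, 14, 16]
Tree (level-order array): [34, 10, None, None, 26, 14, None, None, 16]
Preorder traversal: [34, 10, 26, 14, 16]


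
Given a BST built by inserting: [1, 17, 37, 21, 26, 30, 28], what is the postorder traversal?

Tree insertion order: [1, 17, 37, 21, 26, 30, 28]
Tree (level-order array): [1, None, 17, None, 37, 21, None, None, 26, None, 30, 28]
Postorder traversal: [28, 30, 26, 21, 37, 17, 1]


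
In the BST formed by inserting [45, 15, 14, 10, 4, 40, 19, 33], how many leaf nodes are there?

Tree built from: [45, 15, 14, 10, 4, 40, 19, 33]
Tree (level-order array): [45, 15, None, 14, 40, 10, None, 19, None, 4, None, None, 33]
Rule: A leaf has 0 children.
Per-node child counts:
  node 45: 1 child(ren)
  node 15: 2 child(ren)
  node 14: 1 child(ren)
  node 10: 1 child(ren)
  node 4: 0 child(ren)
  node 40: 1 child(ren)
  node 19: 1 child(ren)
  node 33: 0 child(ren)
Matching nodes: [4, 33]
Count of leaf nodes: 2


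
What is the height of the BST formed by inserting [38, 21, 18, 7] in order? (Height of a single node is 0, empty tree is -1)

Insertion order: [38, 21, 18, 7]
Tree (level-order array): [38, 21, None, 18, None, 7]
Compute height bottom-up (empty subtree = -1):
  height(7) = 1 + max(-1, -1) = 0
  height(18) = 1 + max(0, -1) = 1
  height(21) = 1 + max(1, -1) = 2
  height(38) = 1 + max(2, -1) = 3
Height = 3


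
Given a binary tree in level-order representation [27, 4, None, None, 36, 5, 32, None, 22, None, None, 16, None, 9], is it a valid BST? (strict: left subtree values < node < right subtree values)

Level-order array: [27, 4, None, None, 36, 5, 32, None, 22, None, None, 16, None, 9]
Validate using subtree bounds (lo, hi): at each node, require lo < value < hi,
then recurse left with hi=value and right with lo=value.
Preorder trace (stopping at first violation):
  at node 27 with bounds (-inf, +inf): OK
  at node 4 with bounds (-inf, 27): OK
  at node 36 with bounds (4, 27): VIOLATION
Node 36 violates its bound: not (4 < 36 < 27).
Result: Not a valid BST


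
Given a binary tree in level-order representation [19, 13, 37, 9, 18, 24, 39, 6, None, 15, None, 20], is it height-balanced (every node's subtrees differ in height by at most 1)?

Tree (level-order array): [19, 13, 37, 9, 18, 24, 39, 6, None, 15, None, 20]
Definition: a tree is height-balanced if, at every node, |h(left) - h(right)| <= 1 (empty subtree has height -1).
Bottom-up per-node check:
  node 6: h_left=-1, h_right=-1, diff=0 [OK], height=0
  node 9: h_left=0, h_right=-1, diff=1 [OK], height=1
  node 15: h_left=-1, h_right=-1, diff=0 [OK], height=0
  node 18: h_left=0, h_right=-1, diff=1 [OK], height=1
  node 13: h_left=1, h_right=1, diff=0 [OK], height=2
  node 20: h_left=-1, h_right=-1, diff=0 [OK], height=0
  node 24: h_left=0, h_right=-1, diff=1 [OK], height=1
  node 39: h_left=-1, h_right=-1, diff=0 [OK], height=0
  node 37: h_left=1, h_right=0, diff=1 [OK], height=2
  node 19: h_left=2, h_right=2, diff=0 [OK], height=3
All nodes satisfy the balance condition.
Result: Balanced


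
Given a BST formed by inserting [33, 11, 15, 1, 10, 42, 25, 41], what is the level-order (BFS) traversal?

Tree insertion order: [33, 11, 15, 1, 10, 42, 25, 41]
Tree (level-order array): [33, 11, 42, 1, 15, 41, None, None, 10, None, 25]
BFS from the root, enqueuing left then right child of each popped node:
  queue [33] -> pop 33, enqueue [11, 42], visited so far: [33]
  queue [11, 42] -> pop 11, enqueue [1, 15], visited so far: [33, 11]
  queue [42, 1, 15] -> pop 42, enqueue [41], visited so far: [33, 11, 42]
  queue [1, 15, 41] -> pop 1, enqueue [10], visited so far: [33, 11, 42, 1]
  queue [15, 41, 10] -> pop 15, enqueue [25], visited so far: [33, 11, 42, 1, 15]
  queue [41, 10, 25] -> pop 41, enqueue [none], visited so far: [33, 11, 42, 1, 15, 41]
  queue [10, 25] -> pop 10, enqueue [none], visited so far: [33, 11, 42, 1, 15, 41, 10]
  queue [25] -> pop 25, enqueue [none], visited so far: [33, 11, 42, 1, 15, 41, 10, 25]
Result: [33, 11, 42, 1, 15, 41, 10, 25]


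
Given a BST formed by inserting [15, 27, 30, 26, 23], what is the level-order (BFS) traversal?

Tree insertion order: [15, 27, 30, 26, 23]
Tree (level-order array): [15, None, 27, 26, 30, 23]
BFS from the root, enqueuing left then right child of each popped node:
  queue [15] -> pop 15, enqueue [27], visited so far: [15]
  queue [27] -> pop 27, enqueue [26, 30], visited so far: [15, 27]
  queue [26, 30] -> pop 26, enqueue [23], visited so far: [15, 27, 26]
  queue [30, 23] -> pop 30, enqueue [none], visited so far: [15, 27, 26, 30]
  queue [23] -> pop 23, enqueue [none], visited so far: [15, 27, 26, 30, 23]
Result: [15, 27, 26, 30, 23]


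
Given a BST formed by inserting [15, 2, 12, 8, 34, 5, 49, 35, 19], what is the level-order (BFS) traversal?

Tree insertion order: [15, 2, 12, 8, 34, 5, 49, 35, 19]
Tree (level-order array): [15, 2, 34, None, 12, 19, 49, 8, None, None, None, 35, None, 5]
BFS from the root, enqueuing left then right child of each popped node:
  queue [15] -> pop 15, enqueue [2, 34], visited so far: [15]
  queue [2, 34] -> pop 2, enqueue [12], visited so far: [15, 2]
  queue [34, 12] -> pop 34, enqueue [19, 49], visited so far: [15, 2, 34]
  queue [12, 19, 49] -> pop 12, enqueue [8], visited so far: [15, 2, 34, 12]
  queue [19, 49, 8] -> pop 19, enqueue [none], visited so far: [15, 2, 34, 12, 19]
  queue [49, 8] -> pop 49, enqueue [35], visited so far: [15, 2, 34, 12, 19, 49]
  queue [8, 35] -> pop 8, enqueue [5], visited so far: [15, 2, 34, 12, 19, 49, 8]
  queue [35, 5] -> pop 35, enqueue [none], visited so far: [15, 2, 34, 12, 19, 49, 8, 35]
  queue [5] -> pop 5, enqueue [none], visited so far: [15, 2, 34, 12, 19, 49, 8, 35, 5]
Result: [15, 2, 34, 12, 19, 49, 8, 35, 5]


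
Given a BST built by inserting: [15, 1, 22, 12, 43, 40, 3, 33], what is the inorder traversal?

Tree insertion order: [15, 1, 22, 12, 43, 40, 3, 33]
Tree (level-order array): [15, 1, 22, None, 12, None, 43, 3, None, 40, None, None, None, 33]
Inorder traversal: [1, 3, 12, 15, 22, 33, 40, 43]


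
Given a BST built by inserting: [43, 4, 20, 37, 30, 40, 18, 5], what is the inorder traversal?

Tree insertion order: [43, 4, 20, 37, 30, 40, 18, 5]
Tree (level-order array): [43, 4, None, None, 20, 18, 37, 5, None, 30, 40]
Inorder traversal: [4, 5, 18, 20, 30, 37, 40, 43]


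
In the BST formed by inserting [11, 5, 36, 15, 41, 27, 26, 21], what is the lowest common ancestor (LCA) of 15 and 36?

Tree insertion order: [11, 5, 36, 15, 41, 27, 26, 21]
Tree (level-order array): [11, 5, 36, None, None, 15, 41, None, 27, None, None, 26, None, 21]
In a BST, the LCA of p=15, q=36 is the first node v on the
root-to-leaf path with p <= v <= q (go left if both < v, right if both > v).
Walk from root:
  at 11: both 15 and 36 > 11, go right
  at 36: 15 <= 36 <= 36, this is the LCA
LCA = 36


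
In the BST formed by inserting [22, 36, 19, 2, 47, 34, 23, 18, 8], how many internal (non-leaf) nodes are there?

Tree built from: [22, 36, 19, 2, 47, 34, 23, 18, 8]
Tree (level-order array): [22, 19, 36, 2, None, 34, 47, None, 18, 23, None, None, None, 8]
Rule: An internal node has at least one child.
Per-node child counts:
  node 22: 2 child(ren)
  node 19: 1 child(ren)
  node 2: 1 child(ren)
  node 18: 1 child(ren)
  node 8: 0 child(ren)
  node 36: 2 child(ren)
  node 34: 1 child(ren)
  node 23: 0 child(ren)
  node 47: 0 child(ren)
Matching nodes: [22, 19, 2, 18, 36, 34]
Count of internal (non-leaf) nodes: 6


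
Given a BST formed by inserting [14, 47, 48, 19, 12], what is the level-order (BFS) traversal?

Tree insertion order: [14, 47, 48, 19, 12]
Tree (level-order array): [14, 12, 47, None, None, 19, 48]
BFS from the root, enqueuing left then right child of each popped node:
  queue [14] -> pop 14, enqueue [12, 47], visited so far: [14]
  queue [12, 47] -> pop 12, enqueue [none], visited so far: [14, 12]
  queue [47] -> pop 47, enqueue [19, 48], visited so far: [14, 12, 47]
  queue [19, 48] -> pop 19, enqueue [none], visited so far: [14, 12, 47, 19]
  queue [48] -> pop 48, enqueue [none], visited so far: [14, 12, 47, 19, 48]
Result: [14, 12, 47, 19, 48]


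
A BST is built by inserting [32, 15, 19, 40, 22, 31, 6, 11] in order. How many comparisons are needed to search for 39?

Search path for 39: 32 -> 40
Found: False
Comparisons: 2


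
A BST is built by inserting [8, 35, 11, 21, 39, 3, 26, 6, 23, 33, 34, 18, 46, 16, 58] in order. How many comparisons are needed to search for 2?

Search path for 2: 8 -> 3
Found: False
Comparisons: 2


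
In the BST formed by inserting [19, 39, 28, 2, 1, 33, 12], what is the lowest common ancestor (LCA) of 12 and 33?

Tree insertion order: [19, 39, 28, 2, 1, 33, 12]
Tree (level-order array): [19, 2, 39, 1, 12, 28, None, None, None, None, None, None, 33]
In a BST, the LCA of p=12, q=33 is the first node v on the
root-to-leaf path with p <= v <= q (go left if both < v, right if both > v).
Walk from root:
  at 19: 12 <= 19 <= 33, this is the LCA
LCA = 19


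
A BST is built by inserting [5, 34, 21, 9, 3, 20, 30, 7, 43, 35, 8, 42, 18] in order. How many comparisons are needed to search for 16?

Search path for 16: 5 -> 34 -> 21 -> 9 -> 20 -> 18
Found: False
Comparisons: 6


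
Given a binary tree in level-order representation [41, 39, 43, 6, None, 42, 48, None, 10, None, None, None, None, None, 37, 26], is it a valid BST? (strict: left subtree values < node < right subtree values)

Level-order array: [41, 39, 43, 6, None, 42, 48, None, 10, None, None, None, None, None, 37, 26]
Validate using subtree bounds (lo, hi): at each node, require lo < value < hi,
then recurse left with hi=value and right with lo=value.
Preorder trace (stopping at first violation):
  at node 41 with bounds (-inf, +inf): OK
  at node 39 with bounds (-inf, 41): OK
  at node 6 with bounds (-inf, 39): OK
  at node 10 with bounds (6, 39): OK
  at node 37 with bounds (10, 39): OK
  at node 26 with bounds (10, 37): OK
  at node 43 with bounds (41, +inf): OK
  at node 42 with bounds (41, 43): OK
  at node 48 with bounds (43, +inf): OK
No violation found at any node.
Result: Valid BST
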